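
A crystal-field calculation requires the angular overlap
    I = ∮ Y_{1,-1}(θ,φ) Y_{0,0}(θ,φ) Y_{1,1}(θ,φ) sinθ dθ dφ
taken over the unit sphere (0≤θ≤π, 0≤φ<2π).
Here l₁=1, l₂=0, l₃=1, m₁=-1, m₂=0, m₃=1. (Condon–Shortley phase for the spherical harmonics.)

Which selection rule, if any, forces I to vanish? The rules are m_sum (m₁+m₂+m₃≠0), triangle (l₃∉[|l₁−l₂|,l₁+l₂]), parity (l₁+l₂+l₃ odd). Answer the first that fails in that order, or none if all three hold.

m₁+m₂+m₃ = -1 + 0 + 1 = 0  ✓
triangle: |1−0|=1 ≤ l₃=1 ≤ 1+0=1  ✓
parity: l₁+l₂+l₃ = 2 is even  ✓

none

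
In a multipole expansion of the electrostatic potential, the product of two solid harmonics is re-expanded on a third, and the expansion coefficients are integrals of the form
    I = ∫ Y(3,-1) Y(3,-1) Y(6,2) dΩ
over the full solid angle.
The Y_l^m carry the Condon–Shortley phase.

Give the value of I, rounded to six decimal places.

Checks pass: Σm=0; 12 even; l₃=6∈[0,6].
(2·3+1)(2·3+1)(2·6+1) = 637
Δ: 0! 6! 6! / 13! → 1/12012
sum: t=0:+1/1296 = 1/1296
3j²(3 3 6; 0 0 0) = Δ·Π!·Σ² = 100/3003  (sign +1)
sum: t=0:+1/2304 = 1/2304
3j²(3 3 6; -1 -1 2) = Δ·Π!·Σ² = 5/143  (sign +1)
combine: 4πI² = 637·100/3003·5/143 = 3500/4719
take √, sign +1: I = 0.24294284

0.242943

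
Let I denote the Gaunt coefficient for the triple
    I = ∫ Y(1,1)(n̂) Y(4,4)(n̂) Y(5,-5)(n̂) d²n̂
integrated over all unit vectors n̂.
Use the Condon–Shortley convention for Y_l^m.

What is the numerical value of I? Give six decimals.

-0.329416

m-sum 0 ✓  L=10 even ✓  3≤5≤5 ✓
Π(2lᵢ+1) = 3×9×11 = 297
triangle coeff Δ(1,4,5) = 1/495
Σ_t [0,0]: t=0:+1/576 = 1/576
(3j)²=5/99 [(1 4 5; 0 0 0)], sign=-1
Σ_t [0,0]: t=0:+1/80640 = 1/80640
(3j)²=1/11 [(1 4 5; 1 4 -5)], sign=+1
⇒ 4πI² = 15/11
I = (-1)√(15/11/(4π)) = -0.32941575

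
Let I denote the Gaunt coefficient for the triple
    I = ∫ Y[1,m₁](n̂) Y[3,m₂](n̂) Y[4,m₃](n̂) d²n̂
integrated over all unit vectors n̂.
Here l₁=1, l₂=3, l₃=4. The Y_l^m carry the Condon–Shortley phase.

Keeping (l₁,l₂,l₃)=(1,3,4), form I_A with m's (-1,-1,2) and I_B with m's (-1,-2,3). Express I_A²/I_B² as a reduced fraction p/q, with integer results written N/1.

l's match ⇒ only the (l;m) 3-j factors differ between A and B.
A: triangle coeff Δ(1,3,4) = 1/252; Σ_t [0,0]: t=0:+1/96 = 1/96; (3j)²=5/84 [(1 3 4; -1 -1 2)], sign=+1
B: triangle coeff Δ(1,3,4) = 1/252; Σ_t [0,0]: t=0:+1/240 = 1/240; (3j)²=1/12 [(1 3 4; -1 -2 3)], sign=-1
I_A²/I_B² = (5/84)/(1/12) = 5/7

5/7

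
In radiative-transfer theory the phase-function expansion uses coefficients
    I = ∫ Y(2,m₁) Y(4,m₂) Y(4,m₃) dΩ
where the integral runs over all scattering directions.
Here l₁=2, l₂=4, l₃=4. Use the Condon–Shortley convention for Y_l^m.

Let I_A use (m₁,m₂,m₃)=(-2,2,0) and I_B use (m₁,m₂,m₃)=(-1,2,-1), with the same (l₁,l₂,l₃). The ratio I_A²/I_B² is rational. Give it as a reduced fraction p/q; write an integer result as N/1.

20/9

Same 2,4,4: normalisation and zero-m 3j drop out of the ratio.
A: Δ: 2! 2! 6! / 11! → 1/13860; sum: t=2:+1/192 = 1/192; 3j²(2 4 4; -2 2 0) = Δ·Π!·Σ² = 3/77  (sign +1)
B: Δ: 2! 2! 6! / 11! → 1/13860; sum: t=1:−1/240 t=2:+1/96 = 1/160; 3j²(2 4 4; -1 2 -1) = Δ·Π!·Σ² = 27/1540  (sign -1)
I_A²/I_B² = (3/77)/(27/1540) = 20/9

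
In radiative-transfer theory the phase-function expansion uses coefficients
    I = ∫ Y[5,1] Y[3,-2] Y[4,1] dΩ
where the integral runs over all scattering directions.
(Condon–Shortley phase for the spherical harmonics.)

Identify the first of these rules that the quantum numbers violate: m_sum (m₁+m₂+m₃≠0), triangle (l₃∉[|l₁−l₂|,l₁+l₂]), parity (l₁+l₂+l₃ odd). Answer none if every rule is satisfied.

none

m₁+m₂+m₃ = 1 − 2 + 1 = 0  ✓
triangle: |5−3|=2 ≤ l₃=4 ≤ 5+3=8  ✓
parity: l₁+l₂+l₃ = 12 is even  ✓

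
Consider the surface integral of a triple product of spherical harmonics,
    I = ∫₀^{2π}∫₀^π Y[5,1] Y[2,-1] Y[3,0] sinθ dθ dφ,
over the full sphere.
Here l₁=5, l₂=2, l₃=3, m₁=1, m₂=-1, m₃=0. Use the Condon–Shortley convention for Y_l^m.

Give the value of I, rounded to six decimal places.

Rules hold: Σm=0, L=10 even, 3≤3≤7.
N = 11·5·7 = 385
Δ = 4!·6!·0!/11! = 1/2310
Racah Σ t=2..2: t=2:+1/144 = 1/144
⇒ 3j(5 2 3; 0 0 0)² = 10/231, sgn -1
Racah Σ t=1..1: t=1:−1/216 = -1/216
⇒ 3j(5 2 3; 1 -1 0)² = 8/231, sgn +1
4πI² = N·(3j₀)²·(3jₘ)² = 400/693
I = -1·√(0.577201/4π) = -0.21431790

-0.214318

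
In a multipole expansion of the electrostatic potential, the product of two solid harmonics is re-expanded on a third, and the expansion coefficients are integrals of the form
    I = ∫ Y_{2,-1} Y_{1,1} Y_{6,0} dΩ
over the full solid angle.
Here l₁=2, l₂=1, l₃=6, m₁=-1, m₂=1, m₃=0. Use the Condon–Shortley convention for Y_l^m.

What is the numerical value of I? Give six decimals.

|2−1|≤6≤2+1 violated ⇒ I = 0

0.000000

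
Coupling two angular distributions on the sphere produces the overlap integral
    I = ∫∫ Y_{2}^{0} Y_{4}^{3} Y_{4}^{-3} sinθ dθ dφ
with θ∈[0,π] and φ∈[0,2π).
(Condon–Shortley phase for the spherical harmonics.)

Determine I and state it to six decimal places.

0.057344

Rules hold: Σm=0, L=10 even, 2≤4≤6.
N = 5·9·9 = 405
Δ = 2!·2!·6!/11! = 1/13860
Racah Σ t=0..2: t=0:+1/192 t=1:−1/36 t=2:+1/192 = -5/288
⇒ 3j(2 4 4; 0 0 0)² = 20/693, sgn -1
Racah Σ t=1..2: t=1:−1/720 t=2:+1/480 = 1/1440
⇒ 3j(2 4 4; 0 3 -3)² = 7/1980, sgn -1
4πI² = N·(3j₀)²·(3jₘ)² = 5/121
I = +1·√(0.0413223/4π) = 0.05734392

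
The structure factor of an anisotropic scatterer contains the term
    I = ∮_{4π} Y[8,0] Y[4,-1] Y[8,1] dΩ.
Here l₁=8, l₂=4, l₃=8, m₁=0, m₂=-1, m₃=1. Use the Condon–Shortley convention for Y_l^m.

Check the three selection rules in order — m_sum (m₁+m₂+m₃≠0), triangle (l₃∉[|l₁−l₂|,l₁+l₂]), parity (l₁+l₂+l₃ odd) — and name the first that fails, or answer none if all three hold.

none

azimuthal sum: 0 − 1 + 1 = 0  ✓
4 ≤ 8 ≤ 12 (triangle on l)  ✓
L = 8 + 4 + 8 = 20 (even)  ✓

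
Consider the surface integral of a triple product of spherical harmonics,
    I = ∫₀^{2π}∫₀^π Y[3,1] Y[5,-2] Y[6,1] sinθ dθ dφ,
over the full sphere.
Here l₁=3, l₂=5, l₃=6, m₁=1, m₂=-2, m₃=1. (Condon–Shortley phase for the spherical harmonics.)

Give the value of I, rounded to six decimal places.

0.080575

Checks pass: Σm=0; 14 even; l₃=6∈[2,8].
(2·3+1)(2·5+1)(2·6+1) = 1001
Δ: 2! 4! 8! / 15! → 1/675675
sum: t=0:+1/8640 t=1:−1/2304 t=2:+1/8640 = -7/34560
3j²(3 5 6; 0 0 0) = Δ·Π!·Σ² = 7/429  (sign -1)
sum: t=0:+1/5760 t=1:−1/8640 t=2:+1/241920 = 1/16128
3j²(3 5 6; 1 -2 1) = Δ·Π!·Σ² = 5/1001  (sign -1)
combine: 4πI² = 1001·7/429·5/1001 = 35/429
take √, sign +1: I = 0.08057502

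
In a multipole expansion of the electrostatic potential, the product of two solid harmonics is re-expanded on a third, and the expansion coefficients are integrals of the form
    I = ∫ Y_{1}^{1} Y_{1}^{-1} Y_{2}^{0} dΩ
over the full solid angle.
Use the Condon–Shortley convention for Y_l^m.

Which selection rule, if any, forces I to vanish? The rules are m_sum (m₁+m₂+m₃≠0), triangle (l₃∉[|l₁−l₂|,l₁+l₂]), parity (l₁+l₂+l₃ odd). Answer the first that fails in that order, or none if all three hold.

none

azimuthal sum: 1 − 1 + 0 = 0  ✓
0 ≤ 2 ≤ 2 (triangle on l)  ✓
L = 1 + 1 + 2 = 4 (even)  ✓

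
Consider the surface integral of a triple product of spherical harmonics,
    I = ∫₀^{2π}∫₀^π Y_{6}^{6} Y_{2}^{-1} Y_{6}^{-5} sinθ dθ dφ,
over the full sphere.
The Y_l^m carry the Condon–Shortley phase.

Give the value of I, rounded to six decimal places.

m-sum 0 ✓  L=14 even ✓  4≤6≤8 ✓
Π(2lᵢ+1) = 13×5×13 = 845
triangle coeff Δ(6,2,6) = 1/90090
Σ_t [0,2]: t=0:+1/69120 t=1:−1/14400 t=2:+1/69120 = -7/172800
(3j)²=14/715 [(6 2 6; 0 0 0)], sign=-1
Σ_t [0,0]: t=0:+1/7257600 = 1/7257600
(3j)²=11/455 [(6 2 6; 6 -1 -5)], sign=-1
⇒ 4πI² = 2/5
I = (+1)√(2/5/(4π)) = 0.17841241

0.178412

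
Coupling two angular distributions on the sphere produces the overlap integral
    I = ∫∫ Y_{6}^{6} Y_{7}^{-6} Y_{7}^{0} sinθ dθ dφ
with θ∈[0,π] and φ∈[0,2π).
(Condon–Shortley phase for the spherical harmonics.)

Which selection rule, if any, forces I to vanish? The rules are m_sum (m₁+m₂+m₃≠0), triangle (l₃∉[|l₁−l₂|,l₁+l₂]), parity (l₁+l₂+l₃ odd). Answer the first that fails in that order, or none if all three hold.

none

m₁+m₂+m₃ = 6 − 6 + 0 = 0  ✓
triangle: |6−7|=1 ≤ l₃=7 ≤ 6+7=13  ✓
parity: l₁+l₂+l₃ = 20 is even  ✓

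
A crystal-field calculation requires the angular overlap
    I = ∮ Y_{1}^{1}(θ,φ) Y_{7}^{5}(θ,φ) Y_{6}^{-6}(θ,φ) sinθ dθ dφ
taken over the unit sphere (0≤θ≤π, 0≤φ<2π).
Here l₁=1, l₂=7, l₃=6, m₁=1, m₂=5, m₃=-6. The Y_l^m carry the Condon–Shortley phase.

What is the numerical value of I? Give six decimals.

Checks pass: Σm=0; 14 even; l₃=6∈[6,8].
(2·1+1)(2·7+1)(2·6+1) = 585
Δ: 2! 0! 12! / 15! → 1/1365
sum: t=1:−1/518400 = -1/518400
3j²(1 7 6; 0 0 0) = Δ·Π!·Σ² = 7/195  (sign -1)
sum: t=0:+1/958003200 = 1/958003200
3j²(1 7 6; 1 5 -6) = Δ·Π!·Σ² = 1/1365  (sign +1)
combine: 4πI² = 585·7/195·1/1365 = 1/65
take √, sign -1: I = -0.03498955

-0.034990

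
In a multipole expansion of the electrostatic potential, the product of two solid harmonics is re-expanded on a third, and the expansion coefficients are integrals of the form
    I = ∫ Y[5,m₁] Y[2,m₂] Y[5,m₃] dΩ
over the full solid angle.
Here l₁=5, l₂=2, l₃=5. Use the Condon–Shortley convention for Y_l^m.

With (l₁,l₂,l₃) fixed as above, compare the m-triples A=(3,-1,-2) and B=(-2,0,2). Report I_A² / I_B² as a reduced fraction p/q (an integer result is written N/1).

Same 5,2,5: normalisation and zero-m 3j drop out of the ratio.
A: Δ: 2! 8! 2! / 13! → 1/38610; sum: t=0:+1/2880 t=1:−1/10080 = 1/4032; 3j²(5 2 5; 3 -1 -2) = Δ·Π!·Σ² = 10/429  (sign -1)
B: Δ: 2! 8! 2! / 13! → 1/38610; sum: t=0:+1/20160 t=1:−1/1440 t=2:+1/2880 = -1/3360; 3j²(5 2 5; -2 0 2) = Δ·Π!·Σ² = 6/715  (sign +1)
I_A²/I_B² = (10/429)/(6/715) = 25/9

25/9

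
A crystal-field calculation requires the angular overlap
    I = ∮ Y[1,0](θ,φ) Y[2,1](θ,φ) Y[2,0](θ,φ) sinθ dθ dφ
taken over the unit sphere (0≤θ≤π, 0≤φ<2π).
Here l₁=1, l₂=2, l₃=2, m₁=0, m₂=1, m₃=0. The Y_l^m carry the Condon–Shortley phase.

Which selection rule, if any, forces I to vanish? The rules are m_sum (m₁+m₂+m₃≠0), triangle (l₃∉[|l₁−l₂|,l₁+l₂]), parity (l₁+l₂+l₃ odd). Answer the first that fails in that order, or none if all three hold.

m_sum

azimuthal sum: 0 + 1 + 0 = 1  ✗
1 ≤ 2 ≤ 3 (triangle on l)
L = 1 + 2 + 2 = 5 (odd)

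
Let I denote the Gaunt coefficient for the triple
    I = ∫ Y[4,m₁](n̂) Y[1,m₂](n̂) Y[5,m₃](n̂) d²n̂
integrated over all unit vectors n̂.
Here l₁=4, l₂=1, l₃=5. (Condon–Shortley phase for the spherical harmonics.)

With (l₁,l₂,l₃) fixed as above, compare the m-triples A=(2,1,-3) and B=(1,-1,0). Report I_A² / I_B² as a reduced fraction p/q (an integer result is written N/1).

14/5

Shared (l₁,l₂,l₃)=(4,1,5): N and (l;000)² cancel in I_A²/I_B².
A: Δ = 0!·8!·2!/11! = 1/495; Racah Σ t=0..0: t=0:+1/2880 = 1/2880; ⇒ 3j(4 1 5; 2 1 -3)² = 28/495, sgn +1
B: Δ = 0!·8!·2!/11! = 1/495; Racah Σ t=0..0: t=0:+1/1440 = 1/1440; ⇒ 3j(4 1 5; 1 -1 0)² = 2/99, sgn -1
I_A²/I_B² = (28/495)/(2/99) = 14/5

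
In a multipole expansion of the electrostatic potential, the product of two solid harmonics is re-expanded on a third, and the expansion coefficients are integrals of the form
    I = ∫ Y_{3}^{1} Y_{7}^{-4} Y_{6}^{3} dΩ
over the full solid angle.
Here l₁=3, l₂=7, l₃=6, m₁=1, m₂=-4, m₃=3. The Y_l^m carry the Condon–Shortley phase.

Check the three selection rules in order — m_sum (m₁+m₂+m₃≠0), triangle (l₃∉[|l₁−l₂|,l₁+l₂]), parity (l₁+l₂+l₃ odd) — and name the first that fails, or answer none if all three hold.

azimuthal sum: 1 − 4 + 3 = 0  ✓
4 ≤ 6 ≤ 10 (triangle on l)  ✓
L = 3 + 7 + 6 = 16 (even)  ✓

none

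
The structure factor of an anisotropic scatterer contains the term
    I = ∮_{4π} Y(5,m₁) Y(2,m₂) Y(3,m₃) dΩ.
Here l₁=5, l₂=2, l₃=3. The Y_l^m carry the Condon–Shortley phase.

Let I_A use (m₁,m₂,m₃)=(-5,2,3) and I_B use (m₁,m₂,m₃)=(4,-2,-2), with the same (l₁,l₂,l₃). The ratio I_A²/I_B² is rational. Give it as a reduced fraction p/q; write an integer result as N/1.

Shared (l₁,l₂,l₃)=(5,2,3): N and (l;000)² cancel in I_A²/I_B².
A: Δ = 4!·6!·0!/11! = 1/2310; Racah Σ t=4..4: t=4:+1/17280 = 1/17280; ⇒ 3j(5 2 3; -5 2 3)² = 1/11, sgn +1
B: Δ = 4!·6!·0!/11! = 1/2310; Racah Σ t=0..0: t=0:+1/2880 = 1/2880; ⇒ 3j(5 2 3; 4 -2 -2)² = 3/55, sgn -1
I_A²/I_B² = (1/11)/(3/55) = 5/3

5/3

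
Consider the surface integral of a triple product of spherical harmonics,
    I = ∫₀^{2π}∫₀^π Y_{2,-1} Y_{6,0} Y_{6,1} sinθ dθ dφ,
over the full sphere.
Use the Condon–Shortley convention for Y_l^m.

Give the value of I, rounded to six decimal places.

-0.030344

Checks pass: Σm=0; 14 even; l₃=6∈[4,8].
(2·2+1)(2·6+1)(2·6+1) = 845
Δ: 2! 2! 10! / 15! → 1/90090
sum: t=0:+1/69120 t=1:−1/14400 t=2:+1/69120 = -7/172800
3j²(2 6 6; 0 0 0) = Δ·Π!·Σ² = 14/715  (sign -1)
sum: t=1:−1/28800 t=2:+1/34560 = -1/172800
3j²(2 6 6; -1 0 1) = Δ·Π!·Σ² = 1/1430  (sign +1)
combine: 4πI² = 845·14/715·1/1430 = 7/605
take √, sign -1: I = -0.03034355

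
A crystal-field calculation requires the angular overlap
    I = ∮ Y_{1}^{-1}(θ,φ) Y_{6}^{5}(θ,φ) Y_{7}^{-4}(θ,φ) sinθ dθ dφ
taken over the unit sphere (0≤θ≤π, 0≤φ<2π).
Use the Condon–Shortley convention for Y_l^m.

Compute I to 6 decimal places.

m-sum 0 ✓  L=14 even ✓  5≤7≤7 ✓
Π(2lᵢ+1) = 3×13×15 = 585
triangle coeff Δ(1,6,7) = 1/1365
Σ_t [0,0]: t=0:+1/518400 = 1/518400
(3j)²=7/195 [(1 6 7; 0 0 0)], sign=-1
Σ_t [0,0]: t=0:+1/79833600 = 1/79833600
(3j)²=1/455 [(1 6 7; -1 5 -4)], sign=-1
⇒ 4πI² = 3/65
I = (+1)√(3/65/(4π)) = 0.06060368

0.060604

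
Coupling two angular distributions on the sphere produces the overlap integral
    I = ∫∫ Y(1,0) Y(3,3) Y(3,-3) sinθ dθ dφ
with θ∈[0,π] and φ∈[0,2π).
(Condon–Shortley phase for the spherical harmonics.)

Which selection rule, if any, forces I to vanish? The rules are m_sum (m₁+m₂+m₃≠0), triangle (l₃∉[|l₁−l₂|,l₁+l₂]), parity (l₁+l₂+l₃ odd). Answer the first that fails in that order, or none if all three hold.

azimuthal sum: 0 + 3 − 3 = 0  ✓
2 ≤ 3 ≤ 4 (triangle on l)  ✓
L = 1 + 3 + 3 = 7 (odd)  ✗

parity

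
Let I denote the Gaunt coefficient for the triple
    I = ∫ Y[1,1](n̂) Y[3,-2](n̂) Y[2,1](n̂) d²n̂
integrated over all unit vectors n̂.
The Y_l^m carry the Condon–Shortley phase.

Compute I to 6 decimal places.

m-sum 0 ✓  L=6 even ✓  2≤2≤4 ✓
Π(2lᵢ+1) = 3×7×5 = 105
triangle coeff Δ(1,3,2) = 1/105
Σ_t [1,1]: t=1:−1/4 = -1/4
(3j)²=3/35 [(1 3 2; 0 0 0)], sign=-1
Σ_t [0,0]: t=0:+1/12 = 1/12
(3j)²=2/21 [(1 3 2; 1 -2 1)], sign=-1
⇒ 4πI² = 6/7
I = (+1)√(6/7/(4π)) = 0.26116903

0.261169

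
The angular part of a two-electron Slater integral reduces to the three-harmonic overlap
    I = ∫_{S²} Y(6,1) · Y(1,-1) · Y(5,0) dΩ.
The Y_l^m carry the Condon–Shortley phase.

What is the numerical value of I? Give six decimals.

Rules hold: Σm=0, L=12 even, 5≤5≤7.
N = 13·3·11 = 429
Δ = 2!·10!·0!/13! = 1/858
Racah Σ t=1..1: t=1:−1/14400 = -1/14400
⇒ 3j(6 1 5; 0 0 0)² = 6/143, sgn +1
Racah Σ t=0..0: t=0:+1/28800 = 1/28800
⇒ 3j(6 1 5; 1 -1 0)² = 7/286, sgn -1
4πI² = N·(3j₀)²·(3jₘ)² = 63/143
I = -1·√(0.440559/4π) = -0.18723944

-0.187239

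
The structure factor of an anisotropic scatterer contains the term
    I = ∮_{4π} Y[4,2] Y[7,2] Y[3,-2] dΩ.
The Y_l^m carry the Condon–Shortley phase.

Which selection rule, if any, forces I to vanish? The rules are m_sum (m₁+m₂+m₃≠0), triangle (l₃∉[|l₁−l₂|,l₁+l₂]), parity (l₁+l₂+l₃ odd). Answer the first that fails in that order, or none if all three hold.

Σmᵢ = 2  ✗
l₃∈[|l₁−l₂|,l₁+l₂]=[3,11], have l₃=3
Σlᵢ = 14 ⇒ even

m_sum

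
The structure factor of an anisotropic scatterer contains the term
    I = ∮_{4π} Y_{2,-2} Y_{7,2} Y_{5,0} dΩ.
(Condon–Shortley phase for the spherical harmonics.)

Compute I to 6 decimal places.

Rules hold: Σm=0, L=14 even, 5≤5≤9.
N = 5·15·11 = 825
Δ = 4!·0!·10!/15! = 1/15015
Racah Σ t=2..2: t=2:+1/57600 = 1/57600
⇒ 3j(2 7 5; 0 0 0)² = 21/715, sgn -1
Racah Σ t=4..4: t=4:+1/345600 = 1/345600
⇒ 3j(2 7 5; -2 2 0)² = 6/715, sgn -1
4πI² = N·(3j₀)²·(3jₘ)² = 378/1859
I = +1·√(0.203335/4π) = 0.12720415

0.127204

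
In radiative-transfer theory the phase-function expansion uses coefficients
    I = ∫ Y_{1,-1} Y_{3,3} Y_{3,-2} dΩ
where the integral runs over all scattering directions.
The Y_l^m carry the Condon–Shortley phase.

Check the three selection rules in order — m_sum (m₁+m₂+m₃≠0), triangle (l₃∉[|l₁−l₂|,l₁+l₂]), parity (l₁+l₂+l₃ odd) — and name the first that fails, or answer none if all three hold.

Σmᵢ = 0  ✓
l₃∈[|l₁−l₂|,l₁+l₂]=[2,4], have l₃=3  ✓
Σlᵢ = 7 ⇒ odd  ✗

parity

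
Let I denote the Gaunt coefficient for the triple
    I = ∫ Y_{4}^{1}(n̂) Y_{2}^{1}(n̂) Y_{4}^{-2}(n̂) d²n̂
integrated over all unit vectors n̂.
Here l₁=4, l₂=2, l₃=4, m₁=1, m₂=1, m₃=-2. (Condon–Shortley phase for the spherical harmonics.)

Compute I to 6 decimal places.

0.127700

m-sum 0 ✓  L=10 even ✓  2≤4≤6 ✓
Π(2lᵢ+1) = 9×5×9 = 405
triangle coeff Δ(4,2,4) = 1/13860
Σ_t [0,2]: t=0:+1/192 t=1:−1/36 t=2:+1/192 = -5/288
(3j)²=20/693 [(4 2 4; 0 0 0)], sign=-1
Σ_t [1,2]: t=1:−1/96 t=2:+1/240 = -1/160
(3j)²=27/1540 [(4 2 4; 1 1 -2)], sign=-1
⇒ 4πI² = 1215/5929
I = (+1)√(1215/5929/(4π)) = 0.12770047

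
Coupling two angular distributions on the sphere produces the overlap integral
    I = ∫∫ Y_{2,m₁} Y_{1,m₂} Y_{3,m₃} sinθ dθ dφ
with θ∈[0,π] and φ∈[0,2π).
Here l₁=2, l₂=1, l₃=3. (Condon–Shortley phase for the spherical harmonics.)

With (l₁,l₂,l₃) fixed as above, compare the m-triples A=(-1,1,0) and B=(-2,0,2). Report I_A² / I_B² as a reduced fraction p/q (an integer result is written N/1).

Shared (l₁,l₂,l₃)=(2,1,3): N and (l;000)² cancel in I_A²/I_B².
A: Δ = 0!·4!·2!/7! = 1/105; Racah Σ t=0..0: t=0:+1/12 = 1/12; ⇒ 3j(2 1 3; -1 1 0)² = 1/35, sgn -1
B: Δ = 0!·4!·2!/7! = 1/105; Racah Σ t=0..0: t=0:+1/24 = 1/24; ⇒ 3j(2 1 3; -2 0 2)² = 1/21, sgn -1
I_A²/I_B² = (1/35)/(1/21) = 3/5

3/5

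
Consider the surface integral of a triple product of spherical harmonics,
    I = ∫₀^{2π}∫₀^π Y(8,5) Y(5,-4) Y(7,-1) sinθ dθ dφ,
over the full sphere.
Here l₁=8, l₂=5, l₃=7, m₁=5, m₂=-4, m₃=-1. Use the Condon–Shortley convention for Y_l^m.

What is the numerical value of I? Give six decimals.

0.097087

Rules hold: Σm=0, L=20 even, 3≤7≤13.
N = 17·11·15 = 2805
Δ = 6!·10!·4!/21! = 1/814773960
Racah Σ t=1..5: t=1:−1/87091200 t=2:+1/4976640 t=3:−1/2073600 t=4:+1/4976640 t=5:−1/87091200 = -1/9676800
⇒ 3j(8 5 7; 0 0 0)² = 360/46189, sgn +1
Racah Σ t=0..1: t=0:+1/130636800 t=1:−1/232243200 = 1/298598400
⇒ 3j(8 5 7; 5 -4 -1)² = 7/1292, sgn +1
4πI² = N·(3j₀)²·(3jₘ)² = 9450/79781
I = +1·√(0.118449/4π) = 0.09708703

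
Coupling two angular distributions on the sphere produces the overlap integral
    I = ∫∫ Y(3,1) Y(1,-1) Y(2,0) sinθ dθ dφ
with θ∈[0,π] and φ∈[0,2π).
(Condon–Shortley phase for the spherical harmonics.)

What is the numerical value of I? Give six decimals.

m-sum 0 ✓  L=6 even ✓  2≤2≤4 ✓
Π(2lᵢ+1) = 7×3×5 = 105
triangle coeff Δ(3,1,2) = 1/105
Σ_t [1,1]: t=1:−1/4 = -1/4
(3j)²=3/35 [(3 1 2; 0 0 0)], sign=-1
Σ_t [0,0]: t=0:+1/8 = 1/8
(3j)²=2/35 [(3 1 2; 1 -1 0)], sign=+1
⇒ 4πI² = 18/35
I = (-1)√(18/35/(4π)) = -0.20230066

-0.202301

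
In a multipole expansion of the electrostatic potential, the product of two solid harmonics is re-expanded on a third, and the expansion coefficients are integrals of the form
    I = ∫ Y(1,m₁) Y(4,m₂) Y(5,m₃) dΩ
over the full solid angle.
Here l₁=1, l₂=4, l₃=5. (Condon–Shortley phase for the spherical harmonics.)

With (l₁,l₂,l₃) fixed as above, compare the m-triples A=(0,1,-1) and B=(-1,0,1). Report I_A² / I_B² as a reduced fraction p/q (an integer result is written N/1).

l's match ⇒ only the (l;m) 3-j factors differ between A and B.
A: triangle coeff Δ(1,4,5) = 1/495; Σ_t [0,0]: t=0:+1/720 = 1/720; (3j)²=8/165 [(1 4 5; 0 1 -1)], sign=+1
B: triangle coeff Δ(1,4,5) = 1/495; Σ_t [0,0]: t=0:+1/1152 = 1/1152; (3j)²=1/33 [(1 4 5; -1 0 1)], sign=+1
I_A²/I_B² = (8/165)/(1/33) = 8/5

8/5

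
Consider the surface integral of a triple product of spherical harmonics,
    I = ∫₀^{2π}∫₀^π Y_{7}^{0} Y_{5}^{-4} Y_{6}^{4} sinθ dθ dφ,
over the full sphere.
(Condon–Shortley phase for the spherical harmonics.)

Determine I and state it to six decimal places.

0.150533

Rules hold: Σm=0, L=18 even, 2≤6≤12.
N = 15·11·13 = 2145
Δ = 6!·8!·4!/19! = 1/174594420
Racah Σ t=1..5: t=1:−1/4147200 t=2:+1/207360 t=3:−1/82944 t=4:+1/207360 t=5:−1/4147200 = -1/345600
⇒ 3j(7 5 6; 0 0 0)² = 420/46189, sgn -1
Racah Σ t=0..1: t=0:+1/21772800 t=1:−1/4147200 = -17/87091200
⇒ 3j(7 5 6; 0 -4 4)² = 119/8151, sgn -1
4πI² = N·(3j₀)²·(3jₘ)² = 14700/51623
I = +1·√(0.284757/4π) = 0.15053314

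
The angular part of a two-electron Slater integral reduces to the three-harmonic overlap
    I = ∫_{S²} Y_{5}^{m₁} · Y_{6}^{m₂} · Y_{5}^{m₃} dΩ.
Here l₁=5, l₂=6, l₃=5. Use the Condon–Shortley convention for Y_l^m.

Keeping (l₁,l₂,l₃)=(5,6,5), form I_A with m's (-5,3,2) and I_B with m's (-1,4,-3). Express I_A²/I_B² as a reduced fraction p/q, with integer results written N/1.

1050/169

Shared (l₁,l₂,l₃)=(5,6,5): N and (l;000)² cancel in I_A²/I_B².
A: Δ = 6!·4!·6!/17! = 1/28588560; Racah Σ t=6..6: t=6:+1/622080 = 1/622080; ⇒ 3j(5 6 5; -5 3 2)² = 105/4862, sgn -1
B: Δ = 6!·4!·6!/17! = 1/28588560; Racah Σ t=4..6: t=4:+1/138240 t=5:−1/86400 t=6:+1/829440 = -13/4147200; ⇒ 3j(5 6 5; -1 4 -3)² = 13/3740, sgn -1
I_A²/I_B² = (105/4862)/(13/3740) = 1050/169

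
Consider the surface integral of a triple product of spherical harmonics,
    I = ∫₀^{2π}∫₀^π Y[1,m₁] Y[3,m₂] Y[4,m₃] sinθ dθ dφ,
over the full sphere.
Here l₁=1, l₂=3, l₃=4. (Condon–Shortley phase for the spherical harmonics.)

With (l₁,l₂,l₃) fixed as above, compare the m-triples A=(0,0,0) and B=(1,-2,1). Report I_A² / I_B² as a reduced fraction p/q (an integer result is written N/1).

Same 1,3,4: normalisation and zero-m 3j drop out of the ratio.
A: Δ: 0! 2! 6! / 9! → 1/252; sum: t=0:+1/36 = 1/36; 3j²(1 3 4; 0 0 0) = Δ·Π!·Σ² = 4/63  (sign +1)
B: Δ: 0! 2! 6! / 9! → 1/252; sum: t=0:+1/240 = 1/240; 3j²(1 3 4; 1 -2 1) = Δ·Π!·Σ² = 1/84  (sign -1)
I_A²/I_B² = (4/63)/(1/84) = 16/3

16/3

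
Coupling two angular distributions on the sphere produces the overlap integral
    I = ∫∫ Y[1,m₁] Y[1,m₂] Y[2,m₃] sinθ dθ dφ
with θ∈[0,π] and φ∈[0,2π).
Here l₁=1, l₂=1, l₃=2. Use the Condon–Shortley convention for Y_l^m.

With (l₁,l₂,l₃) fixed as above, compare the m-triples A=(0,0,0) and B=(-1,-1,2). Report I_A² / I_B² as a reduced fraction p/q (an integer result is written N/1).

Shared (l₁,l₂,l₃)=(1,1,2): N and (l;000)² cancel in I_A²/I_B².
A: Δ = 0!·2!·2!/5! = 1/30; Racah Σ t=0..0: t=0:+1/1 = 1/1; ⇒ 3j(1 1 2; 0 0 0)² = 2/15, sgn +1
B: Δ = 0!·2!·2!/5! = 1/30; Racah Σ t=0..0: t=0:+1/4 = 1/4; ⇒ 3j(1 1 2; -1 -1 2)² = 1/5, sgn +1
I_A²/I_B² = (2/15)/(1/5) = 2/3

2/3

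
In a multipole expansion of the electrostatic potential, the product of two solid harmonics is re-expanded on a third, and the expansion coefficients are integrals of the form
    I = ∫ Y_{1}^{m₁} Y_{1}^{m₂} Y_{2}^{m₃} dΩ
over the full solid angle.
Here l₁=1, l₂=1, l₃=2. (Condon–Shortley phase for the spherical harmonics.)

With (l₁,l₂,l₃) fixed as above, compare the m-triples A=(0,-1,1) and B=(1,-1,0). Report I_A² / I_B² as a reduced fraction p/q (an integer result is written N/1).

3/1

Shared (l₁,l₂,l₃)=(1,1,2): N and (l;000)² cancel in I_A²/I_B².
A: Δ = 0!·2!·2!/5! = 1/30; Racah Σ t=0..0: t=0:+1/2 = 1/2; ⇒ 3j(1 1 2; 0 -1 1)² = 1/10, sgn -1
B: Δ = 0!·2!·2!/5! = 1/30; Racah Σ t=0..0: t=0:+1/4 = 1/4; ⇒ 3j(1 1 2; 1 -1 0)² = 1/30, sgn +1
I_A²/I_B² = (1/10)/(1/30) = 3/1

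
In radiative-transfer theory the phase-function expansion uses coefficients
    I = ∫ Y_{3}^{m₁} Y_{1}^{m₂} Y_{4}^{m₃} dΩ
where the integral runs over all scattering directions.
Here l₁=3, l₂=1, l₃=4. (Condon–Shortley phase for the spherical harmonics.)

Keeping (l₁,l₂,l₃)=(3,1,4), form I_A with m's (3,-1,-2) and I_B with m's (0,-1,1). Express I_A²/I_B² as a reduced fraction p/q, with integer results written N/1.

l's match ⇒ only the (l;m) 3-j factors differ between A and B.
A: triangle coeff Δ(3,1,4) = 1/252; Σ_t [0,0]: t=0:+1/1440 = 1/1440; (3j)²=1/252 [(3 1 4; 3 -1 -2)], sign=+1
B: triangle coeff Δ(3,1,4) = 1/252; Σ_t [0,0]: t=0:+1/72 = 1/72; (3j)²=5/126 [(3 1 4; 0 -1 1)], sign=-1
I_A²/I_B² = (1/252)/(5/126) = 1/10

1/10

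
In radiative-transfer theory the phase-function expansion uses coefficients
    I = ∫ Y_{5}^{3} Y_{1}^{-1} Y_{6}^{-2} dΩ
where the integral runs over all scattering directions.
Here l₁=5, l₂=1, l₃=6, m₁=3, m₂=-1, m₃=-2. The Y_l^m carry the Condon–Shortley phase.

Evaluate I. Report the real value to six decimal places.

Checks pass: Σm=0; 12 even; l₃=6∈[4,6].
(2·5+1)(2·1+1)(2·6+1) = 429
Δ: 0! 10! 2! / 13! → 1/858
sum: t=0:+1/14400 = 1/14400
3j²(5 1 6; 0 0 0) = Δ·Π!·Σ² = 6/143  (sign +1)
sum: t=0:+1/161280 = 1/161280
3j²(5 1 6; 3 -1 -2) = Δ·Π!·Σ² = 1/143  (sign +1)
combine: 4πI² = 429·6/143·1/143 = 18/143
take √, sign +1: I = 0.10008369

0.100084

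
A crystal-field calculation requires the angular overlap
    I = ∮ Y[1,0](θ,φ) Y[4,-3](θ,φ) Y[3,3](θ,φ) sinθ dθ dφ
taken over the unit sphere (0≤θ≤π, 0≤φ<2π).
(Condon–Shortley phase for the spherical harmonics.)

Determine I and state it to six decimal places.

-0.162868

m-sum 0 ✓  L=8 even ✓  3≤3≤5 ✓
Π(2lᵢ+1) = 3×9×7 = 189
triangle coeff Δ(1,4,3) = 1/252
Σ_t [1,1]: t=1:−1/36 = -1/36
(3j)²=4/63 [(1 4 3; 0 0 0)], sign=+1
Σ_t [1,1]: t=1:−1/720 = -1/720
(3j)²=1/36 [(1 4 3; 0 -3 3)], sign=-1
⇒ 4πI² = 1/3
I = (-1)√(1/3/(4π)) = -0.16286750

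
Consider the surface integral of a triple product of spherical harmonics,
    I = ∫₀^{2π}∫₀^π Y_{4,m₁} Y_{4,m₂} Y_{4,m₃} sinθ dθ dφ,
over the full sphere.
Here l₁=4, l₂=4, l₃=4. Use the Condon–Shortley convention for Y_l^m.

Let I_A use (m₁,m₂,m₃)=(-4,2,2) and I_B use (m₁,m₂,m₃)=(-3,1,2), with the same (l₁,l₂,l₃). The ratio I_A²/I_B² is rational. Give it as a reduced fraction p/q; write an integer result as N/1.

l's match ⇒ only the (l;m) 3-j factors differ between A and B.
A: triangle coeff Δ(4,4,4) = 1/450450; Σ_t [4,4]: t=4:+1/2304 = 1/2304; (3j)²=5/143 [(4 4 4; -4 2 2)], sign=+1
B: triangle coeff Δ(4,4,4) = 1/450450; Σ_t [3,4]: t=3:−1/576 t=4:+1/864 = -1/1728; (3j)²=5/1287 [(4 4 4; -3 1 2)], sign=-1
I_A²/I_B² = (5/143)/(5/1287) = 9/1

9/1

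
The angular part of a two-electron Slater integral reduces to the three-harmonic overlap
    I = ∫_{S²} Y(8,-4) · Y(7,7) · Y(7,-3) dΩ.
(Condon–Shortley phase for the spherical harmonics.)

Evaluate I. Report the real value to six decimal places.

-0.161199

Checks pass: Σm=0; 22 even; l₃=7∈[1,15].
(2·8+1)(2·7+1)(2·7+1) = 3825
Δ: 8! 8! 6! / 23! → 1/22086194130
sum: t=1:−1/18289152000 t=2:+1/248832000 t=3:−1/24883200 t=4:+1/11943936 t=5:−1/24883200 t=6:+1/248832000 t=7:−1/18289152000 = 11/975421440
3j²(8 7 7; 0 0 0) = Δ·Π!·Σ² = 1750/289731  (sign -1)
sum: t=8:+1/16721510400 = 1/16721510400
3j²(8 7 7; -4 7 -3) = Δ·Π!·Σ² = 105/7429  (sign +1)
combine: 4πI² = 3825·1750/289731·105/7429 = 13781250/42204149
take √, sign -1: I = -0.16119880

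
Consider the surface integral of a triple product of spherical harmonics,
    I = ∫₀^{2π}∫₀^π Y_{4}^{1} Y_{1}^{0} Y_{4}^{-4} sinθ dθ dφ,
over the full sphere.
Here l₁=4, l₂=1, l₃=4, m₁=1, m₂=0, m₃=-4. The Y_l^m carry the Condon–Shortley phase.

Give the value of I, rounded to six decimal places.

0.000000

m-sum = 1 + 0 − 4 = -3 ≠ 0 ⇒ I = 0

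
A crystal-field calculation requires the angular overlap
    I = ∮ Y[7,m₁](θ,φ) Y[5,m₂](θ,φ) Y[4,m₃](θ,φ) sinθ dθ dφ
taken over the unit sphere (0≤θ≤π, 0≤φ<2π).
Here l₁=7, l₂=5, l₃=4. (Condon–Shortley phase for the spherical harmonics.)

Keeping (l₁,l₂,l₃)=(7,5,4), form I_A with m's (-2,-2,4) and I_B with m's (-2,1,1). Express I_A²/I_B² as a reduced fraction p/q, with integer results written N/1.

392/625

l's match ⇒ only the (l;m) 3-j factors differ between A and B.
A: triangle coeff Δ(7,5,4) = 1/6126120; Σ_t [3,3]: t=3:−1/1036800 = -1/1036800; (3j)²=98/12155 [(7 5 4; -2 -2 4)], sign=-1
B: triangle coeff Δ(7,5,4) = 1/6126120; Σ_t [4,6]: t=4:+1/138240 t=5:−1/34560 t=6:+1/103680 = -1/82944; (3j)²=125/9724 [(7 5 4; -2 1 1)], sign=+1
I_A²/I_B² = (98/12155)/(125/9724) = 392/625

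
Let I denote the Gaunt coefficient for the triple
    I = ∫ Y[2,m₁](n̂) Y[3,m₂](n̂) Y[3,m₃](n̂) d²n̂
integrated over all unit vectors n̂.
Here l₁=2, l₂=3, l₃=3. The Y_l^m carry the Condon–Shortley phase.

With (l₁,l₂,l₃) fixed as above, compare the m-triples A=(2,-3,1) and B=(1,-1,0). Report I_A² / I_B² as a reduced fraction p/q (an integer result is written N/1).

5/1

Same 2,3,3: normalisation and zero-m 3j drop out of the ratio.
A: Δ: 2! 2! 4! / 9! → 1/3780; sum: t=0:+1/96 = 1/96; 3j²(2 3 3; 2 -3 1) = Δ·Π!·Σ² = 1/42  (sign +1)
B: Δ: 2! 2! 4! / 9! → 1/3780; sum: t=0:+1/8 t=1:−1/12 = 1/24; 3j²(2 3 3; 1 -1 0) = Δ·Π!·Σ² = 1/210  (sign -1)
I_A²/I_B² = (1/42)/(1/210) = 5/1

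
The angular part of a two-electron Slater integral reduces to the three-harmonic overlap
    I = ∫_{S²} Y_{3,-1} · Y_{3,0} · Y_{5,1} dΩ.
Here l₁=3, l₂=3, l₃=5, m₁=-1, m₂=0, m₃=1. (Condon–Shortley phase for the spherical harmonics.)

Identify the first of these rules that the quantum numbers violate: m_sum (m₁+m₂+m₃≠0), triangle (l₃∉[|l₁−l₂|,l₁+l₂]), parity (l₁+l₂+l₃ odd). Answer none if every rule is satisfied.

parity

Σmᵢ = 0  ✓
l₃∈[|l₁−l₂|,l₁+l₂]=[0,6], have l₃=5  ✓
Σlᵢ = 11 ⇒ odd  ✗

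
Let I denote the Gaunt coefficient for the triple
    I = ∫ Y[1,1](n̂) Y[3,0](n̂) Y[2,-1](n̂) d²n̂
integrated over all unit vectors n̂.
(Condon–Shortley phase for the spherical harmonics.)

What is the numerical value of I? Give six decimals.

m-sum 0 ✓  L=6 even ✓  2≤2≤4 ✓
Π(2lᵢ+1) = 3×7×5 = 105
triangle coeff Δ(1,3,2) = 1/105
Σ_t [1,1]: t=1:−1/4 = -1/4
(3j)²=3/35 [(1 3 2; 0 0 0)], sign=-1
Σ_t [0,0]: t=0:+1/12 = 1/12
(3j)²=1/35 [(1 3 2; 1 0 -1)], sign=-1
⇒ 4πI² = 9/35
I = (+1)√(9/35/(4π)) = 0.14304817

0.143048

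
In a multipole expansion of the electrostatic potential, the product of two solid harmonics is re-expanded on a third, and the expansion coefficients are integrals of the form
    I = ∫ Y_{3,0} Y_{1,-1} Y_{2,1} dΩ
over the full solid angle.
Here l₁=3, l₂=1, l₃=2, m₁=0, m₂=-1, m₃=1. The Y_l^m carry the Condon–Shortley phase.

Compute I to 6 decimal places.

0.143048

m-sum 0 ✓  L=6 even ✓  2≤2≤4 ✓
Π(2lᵢ+1) = 7×3×5 = 105
triangle coeff Δ(3,1,2) = 1/105
Σ_t [1,1]: t=1:−1/4 = -1/4
(3j)²=3/35 [(3 1 2; 0 0 0)], sign=-1
Σ_t [0,0]: t=0:+1/12 = 1/12
(3j)²=1/35 [(3 1 2; 0 -1 1)], sign=-1
⇒ 4πI² = 9/35
I = (+1)√(9/35/(4π)) = 0.14304817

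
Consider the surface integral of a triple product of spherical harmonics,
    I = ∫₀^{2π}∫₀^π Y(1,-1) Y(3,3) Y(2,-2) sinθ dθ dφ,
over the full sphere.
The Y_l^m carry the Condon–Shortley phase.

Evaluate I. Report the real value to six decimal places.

-0.319865

Rules hold: Σm=0, L=6 even, 2≤2≤4.
N = 3·7·5 = 105
Δ = 2!·0!·4!/7! = 1/105
Racah Σ t=1..1: t=1:−1/4 = -1/4
⇒ 3j(1 3 2; 0 0 0)² = 3/35, sgn -1
Racah Σ t=2..2: t=2:+1/48 = 1/48
⇒ 3j(1 3 2; -1 3 -2)² = 1/7, sgn +1
4πI² = N·(3j₀)²·(3jₘ)² = 9/7
I = -1·√(1.28571/4π) = -0.31986543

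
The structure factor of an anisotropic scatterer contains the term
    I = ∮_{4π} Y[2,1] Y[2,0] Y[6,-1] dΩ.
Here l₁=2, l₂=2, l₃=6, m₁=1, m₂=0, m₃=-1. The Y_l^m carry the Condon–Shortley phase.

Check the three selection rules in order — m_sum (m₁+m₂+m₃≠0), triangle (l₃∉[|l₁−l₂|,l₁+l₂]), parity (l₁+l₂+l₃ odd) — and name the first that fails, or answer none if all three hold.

triangle

Σmᵢ = 0  ✓
l₃∈[|l₁−l₂|,l₁+l₂]=[0,4], have l₃=6  ✗
Σlᵢ = 10 ⇒ even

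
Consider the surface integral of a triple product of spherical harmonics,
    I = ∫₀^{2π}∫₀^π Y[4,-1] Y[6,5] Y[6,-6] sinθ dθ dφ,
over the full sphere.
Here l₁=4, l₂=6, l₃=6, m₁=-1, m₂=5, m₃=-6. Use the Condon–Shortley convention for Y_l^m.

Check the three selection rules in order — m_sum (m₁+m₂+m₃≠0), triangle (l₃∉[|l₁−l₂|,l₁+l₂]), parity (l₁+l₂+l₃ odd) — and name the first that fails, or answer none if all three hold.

m_sum

m₁+m₂+m₃ = -1 + 5 − 6 = -2  ✗
triangle: |4−6|=2 ≤ l₃=6 ≤ 4+6=10
parity: l₁+l₂+l₃ = 16 is even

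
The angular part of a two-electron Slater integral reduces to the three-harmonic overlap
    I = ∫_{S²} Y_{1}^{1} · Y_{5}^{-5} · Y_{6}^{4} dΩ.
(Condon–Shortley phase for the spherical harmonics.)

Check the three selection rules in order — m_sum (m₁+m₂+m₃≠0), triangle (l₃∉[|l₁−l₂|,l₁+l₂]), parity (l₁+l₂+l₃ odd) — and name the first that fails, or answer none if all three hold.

none

m₁+m₂+m₃ = 1 − 5 + 4 = 0  ✓
triangle: |1−5|=4 ≤ l₃=6 ≤ 1+5=6  ✓
parity: l₁+l₂+l₃ = 12 is even  ✓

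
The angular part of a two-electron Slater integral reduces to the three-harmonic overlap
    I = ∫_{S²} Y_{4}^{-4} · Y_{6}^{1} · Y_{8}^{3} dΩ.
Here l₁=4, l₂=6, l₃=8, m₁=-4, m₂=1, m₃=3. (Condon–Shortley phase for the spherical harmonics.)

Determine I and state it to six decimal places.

0.141966

Rules hold: Σm=0, L=18 even, 2≤8≤10.
N = 9·13·17 = 1989
Δ = 2!·6!·10!/19! = 1/23279256
Racah Σ t=0..2: t=0:+1/1658880 t=1:−1/518400 t=2:+1/1658880 = -1/1382400
⇒ 3j(4 6 8; 0 0 0)² = 504/46189, sgn -1
Racah Σ t=2..2: t=2:+1/20736000 = 1/20736000
⇒ 3j(4 6 8; -4 1 3)² = 49/4199, sgn -1
4πI² = N·(3j₀)²·(3jₘ)² = 222264/877591
I = +1·√(0.253266/4π) = 0.14196574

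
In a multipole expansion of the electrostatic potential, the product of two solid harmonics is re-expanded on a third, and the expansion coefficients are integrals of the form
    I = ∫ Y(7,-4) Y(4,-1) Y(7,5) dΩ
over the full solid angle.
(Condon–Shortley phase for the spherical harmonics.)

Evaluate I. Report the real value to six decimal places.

-0.036504

Rules hold: Σm=0, L=18 even, 3≤7≤11.
N = 15·9·15 = 2025
Δ = 4!·10!·4!/19! = 1/58198140
Racah Σ t=0..4: t=0:+1/17418240 t=1:−1/622080 t=2:+1/230400 t=3:−1/622080 t=4:+1/17418240 = 1/806400
⇒ 3j(7 4 7; 0 0 0)² = 2268/230945, sgn -1
Racah Σ t=1..3: t=1:−1/87091200 t=2:+1/8709120 t=3:−1/11612160 = 1/58060800
⇒ 3j(7 4 7; -4 -1 5)² = 99/117572, sgn +1
4πI² = N·(3j₀)²·(3jₘ)² = 295245/17631601
I = -1·√(0.0167452/4π) = -0.03650400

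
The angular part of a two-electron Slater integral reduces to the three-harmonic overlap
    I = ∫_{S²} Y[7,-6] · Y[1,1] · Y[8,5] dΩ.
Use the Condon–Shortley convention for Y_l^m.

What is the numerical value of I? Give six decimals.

-0.052996

m-sum 0 ✓  L=16 even ✓  6≤8≤8 ✓
Π(2lᵢ+1) = 15×3×17 = 765
triangle coeff Δ(7,1,8) = 1/2040
Σ_t [0,0]: t=0:+1/25401600 = 1/25401600
(3j)²=8/255 [(7 1 8; 0 0 0)], sign=+1
Σ_t [0,0]: t=0:+1/12454041600 = 1/12454041600
(3j)²=1/680 [(7 1 8; -6 1 5)], sign=-1
⇒ 4πI² = 3/85
I = (-1)√(3/85/(4π)) = -0.05299638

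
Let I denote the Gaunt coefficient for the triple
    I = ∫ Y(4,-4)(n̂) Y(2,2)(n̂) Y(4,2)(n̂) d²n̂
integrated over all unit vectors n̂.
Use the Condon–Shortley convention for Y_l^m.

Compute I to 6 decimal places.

-0.106180

Checks pass: Σm=0; 10 even; l₃=4∈[2,6].
(2·4+1)(2·2+1)(2·4+1) = 405
Δ: 2! 6! 2! / 11! → 1/13860
sum: t=0:+1/192 t=1:−1/36 t=2:+1/192 = -5/288
3j²(4 2 4; 0 0 0) = Δ·Π!·Σ² = 20/693  (sign -1)
sum: t=2:+1/2880 = 1/2880
3j²(4 2 4; -4 2 2) = Δ·Π!·Σ² = 2/165  (sign +1)
combine: 4πI² = 405·20/693·2/165 = 120/847
take √, sign -1: I = -0.10618031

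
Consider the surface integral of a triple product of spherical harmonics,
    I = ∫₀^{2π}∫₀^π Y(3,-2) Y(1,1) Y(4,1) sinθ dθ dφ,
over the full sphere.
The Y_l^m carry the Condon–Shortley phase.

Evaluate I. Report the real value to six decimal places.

Checks pass: Σm=0; 8 even; l₃=4∈[2,4].
(2·3+1)(2·1+1)(2·4+1) = 189
Δ: 0! 6! 2! / 9! → 1/252
sum: t=0:+1/36 = 1/36
3j²(3 1 4; 0 0 0) = Δ·Π!·Σ² = 4/63  (sign +1)
sum: t=0:+1/240 = 1/240
3j²(3 1 4; -2 1 1) = Δ·Π!·Σ² = 1/84  (sign -1)
combine: 4πI² = 189·4/63·1/84 = 1/7
take √, sign -1: I = -0.10662181

-0.106622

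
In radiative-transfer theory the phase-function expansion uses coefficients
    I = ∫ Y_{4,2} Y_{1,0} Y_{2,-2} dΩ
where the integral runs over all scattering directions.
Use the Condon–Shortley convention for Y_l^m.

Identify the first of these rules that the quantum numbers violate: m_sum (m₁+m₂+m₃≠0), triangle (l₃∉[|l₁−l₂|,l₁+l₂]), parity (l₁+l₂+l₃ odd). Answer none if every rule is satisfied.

triangle

azimuthal sum: 2 + 0 − 2 = 0  ✓
3 ≤ 2 ≤ 5 (triangle on l)  ✗
L = 4 + 1 + 2 = 7 (odd)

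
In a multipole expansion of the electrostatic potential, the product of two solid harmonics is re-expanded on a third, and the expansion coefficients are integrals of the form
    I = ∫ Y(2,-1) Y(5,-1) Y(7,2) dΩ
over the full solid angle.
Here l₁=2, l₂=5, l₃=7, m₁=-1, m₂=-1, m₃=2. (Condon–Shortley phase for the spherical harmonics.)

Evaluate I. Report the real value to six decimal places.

0.232242

Checks pass: Σm=0; 14 even; l₃=7∈[3,7].
(2·2+1)(2·5+1)(2·7+1) = 825
Δ: 0! 4! 10! / 15! → 1/15015
sum: t=0:+1/57600 = 1/57600
3j²(2 5 7; 0 0 0) = Δ·Π!·Σ² = 21/715  (sign -1)
sum: t=0:+1/103680 = 1/103680
3j²(2 5 7; -1 -1 2) = Δ·Π!·Σ² = 4/143  (sign -1)
combine: 4πI² = 825·21/715·4/143 = 1260/1859
take √, sign +1: I = 0.23224194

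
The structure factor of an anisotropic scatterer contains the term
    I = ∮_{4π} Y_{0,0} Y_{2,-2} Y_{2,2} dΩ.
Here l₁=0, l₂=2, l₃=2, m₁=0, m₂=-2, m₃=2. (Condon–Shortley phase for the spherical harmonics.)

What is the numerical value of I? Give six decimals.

Rules hold: Σm=0, L=4 even, 2≤2≤2.
N = 1·5·5 = 25
Δ = 0!·0!·4!/5! = 1/5
Racah Σ t=0..0: t=0:+1/4 = 1/4
⇒ 3j(0 2 2; 0 0 0)² = 1/5, sgn +1
Racah Σ t=0..0: t=0:+1/24 = 1/24
⇒ 3j(0 2 2; 0 -2 2)² = 1/5, sgn +1
4πI² = N·(3j₀)²·(3jₘ)² = 1/1
I = +1·√(1/4π) = 0.28209479

0.282095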